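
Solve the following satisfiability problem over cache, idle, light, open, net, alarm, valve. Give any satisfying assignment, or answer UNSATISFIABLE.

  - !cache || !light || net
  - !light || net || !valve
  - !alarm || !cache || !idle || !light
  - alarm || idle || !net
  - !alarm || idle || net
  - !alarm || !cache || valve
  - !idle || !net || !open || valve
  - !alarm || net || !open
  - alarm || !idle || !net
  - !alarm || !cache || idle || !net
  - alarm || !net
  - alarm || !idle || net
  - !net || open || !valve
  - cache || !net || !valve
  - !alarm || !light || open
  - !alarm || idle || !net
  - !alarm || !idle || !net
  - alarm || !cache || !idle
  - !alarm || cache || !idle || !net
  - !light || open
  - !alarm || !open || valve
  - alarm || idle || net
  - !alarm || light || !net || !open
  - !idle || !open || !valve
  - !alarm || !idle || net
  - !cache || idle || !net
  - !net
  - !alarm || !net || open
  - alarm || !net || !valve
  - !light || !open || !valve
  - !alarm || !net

Case idle = True:
  (!net) forces net = False.
  (alarm || !idle || net) forces alarm = True.
  Clause (!alarm || !idle || net) is falsified — contradiction.
Case idle = False:
  (!net) forces net = False.
  (!alarm || idle || net) forces alarm = False.
  Clause (alarm || idle || net) is falsified — contradiction.
Both cases fail, so the formula is unsatisfiable.

No satisfying assignment exists.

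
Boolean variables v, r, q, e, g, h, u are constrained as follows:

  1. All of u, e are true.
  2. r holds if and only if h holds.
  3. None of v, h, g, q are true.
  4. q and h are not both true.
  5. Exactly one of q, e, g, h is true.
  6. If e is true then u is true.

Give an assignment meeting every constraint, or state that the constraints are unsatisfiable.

v=F, r=F, q=F, e=T, g=F, h=F, u=T

  (1) {u, e}: all 2 true ✓
  (2) r=F, h=F — same ✓
  (3) {v, h, g, q}: 0 true — none ✓
  (4) q=F, h=F — not both ✓
  (5) {q, e, g, h}: 1 true — exactly one ✓
  (6) e=T ⇒ u: T ✓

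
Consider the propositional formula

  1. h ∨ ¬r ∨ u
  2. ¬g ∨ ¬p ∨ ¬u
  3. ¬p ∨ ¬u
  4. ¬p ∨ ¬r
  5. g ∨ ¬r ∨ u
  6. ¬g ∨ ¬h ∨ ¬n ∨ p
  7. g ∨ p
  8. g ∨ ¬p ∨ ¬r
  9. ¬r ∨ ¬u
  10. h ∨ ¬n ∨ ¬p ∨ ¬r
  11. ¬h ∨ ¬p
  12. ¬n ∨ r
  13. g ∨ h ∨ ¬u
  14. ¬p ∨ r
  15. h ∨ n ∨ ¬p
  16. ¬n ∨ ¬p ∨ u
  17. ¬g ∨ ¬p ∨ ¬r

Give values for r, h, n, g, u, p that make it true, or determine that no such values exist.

r = False, h = True, n = False, g = True, u = False, p = False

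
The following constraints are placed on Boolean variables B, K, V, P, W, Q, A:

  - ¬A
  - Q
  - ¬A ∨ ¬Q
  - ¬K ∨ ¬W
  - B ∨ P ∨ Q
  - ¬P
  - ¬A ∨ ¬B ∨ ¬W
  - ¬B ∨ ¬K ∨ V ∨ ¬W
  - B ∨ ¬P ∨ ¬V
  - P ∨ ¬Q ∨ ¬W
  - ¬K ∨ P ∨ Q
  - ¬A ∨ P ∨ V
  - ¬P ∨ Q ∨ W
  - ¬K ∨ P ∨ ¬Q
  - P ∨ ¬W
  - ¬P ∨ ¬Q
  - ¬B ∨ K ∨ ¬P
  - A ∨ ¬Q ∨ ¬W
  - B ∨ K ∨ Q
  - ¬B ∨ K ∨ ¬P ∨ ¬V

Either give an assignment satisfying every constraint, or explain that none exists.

B=F, K=F, V=T, P=F, W=F, Q=T, A=F

Unit clause (¬A) forces A = False.
Unit clause (Q) forces Q = True.
Unit clause (¬P) forces P = False.
In (P ∨ ¬Q ∨ ¬W) only ¬W is left, so W = False.
In (¬K ∨ P ∨ ¬Q) only ¬K is left, so K = False.
Set B = False.
Set V = True.
All clauses satisfied.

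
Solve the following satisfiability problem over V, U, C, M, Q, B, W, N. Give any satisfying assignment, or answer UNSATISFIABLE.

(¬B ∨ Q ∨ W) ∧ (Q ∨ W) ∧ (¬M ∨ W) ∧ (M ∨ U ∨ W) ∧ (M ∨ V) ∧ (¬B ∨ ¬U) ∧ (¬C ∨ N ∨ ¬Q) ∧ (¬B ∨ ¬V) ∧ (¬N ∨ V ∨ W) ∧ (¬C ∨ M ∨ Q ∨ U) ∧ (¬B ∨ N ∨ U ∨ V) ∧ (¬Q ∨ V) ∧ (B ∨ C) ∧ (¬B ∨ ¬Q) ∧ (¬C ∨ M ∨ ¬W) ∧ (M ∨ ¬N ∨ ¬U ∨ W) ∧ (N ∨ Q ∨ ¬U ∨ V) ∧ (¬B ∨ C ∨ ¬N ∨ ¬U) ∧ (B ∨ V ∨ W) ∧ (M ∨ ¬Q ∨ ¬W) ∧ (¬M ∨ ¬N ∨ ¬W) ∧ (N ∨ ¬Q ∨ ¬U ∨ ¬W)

V=T, U=T, C=T, M=T, Q=F, B=F, W=T, N=F

Set V = True.
  then (¬B ∨ ¬V) forces B = False.
  then (B ∨ C) forces C = True.
Set U = True.
Set M = True.
  then (¬M ∨ W) forces W = True.
  then (¬M ∨ ¬N ∨ ¬W) forces N = False.
  then (N ∨ ¬Q ∨ ¬U ∨ ¬W) forces Q = False.
All clauses satisfied.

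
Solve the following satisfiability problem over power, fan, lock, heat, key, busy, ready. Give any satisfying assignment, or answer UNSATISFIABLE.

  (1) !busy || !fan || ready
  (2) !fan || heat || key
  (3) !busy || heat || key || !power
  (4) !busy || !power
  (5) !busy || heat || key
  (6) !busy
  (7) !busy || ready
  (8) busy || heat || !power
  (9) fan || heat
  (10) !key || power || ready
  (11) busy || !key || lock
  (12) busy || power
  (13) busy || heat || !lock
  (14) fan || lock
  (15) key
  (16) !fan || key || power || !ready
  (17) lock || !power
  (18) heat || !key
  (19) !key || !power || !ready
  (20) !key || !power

Unsatisfiable — no assignment works.

Case key = True:
  (!busy) forces busy = False.
  (busy || !key || lock) forces lock = True.
  (busy || power) forces power = True.
  Clause (!key || !power) is falsified — contradiction.
Case key = False:
  Clause (key) is falsified — contradiction.
Both cases fail, so the formula is unsatisfiable.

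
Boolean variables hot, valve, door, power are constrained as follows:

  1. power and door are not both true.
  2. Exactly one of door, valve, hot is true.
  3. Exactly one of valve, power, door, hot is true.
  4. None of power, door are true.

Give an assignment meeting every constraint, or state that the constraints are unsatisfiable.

hot=T, valve=F, door=F, power=F

  (1) power=F, door=F — not both ✓
  (2) {door, valve, hot}: 1 true — exactly one ✓
  (3) {valve, power, door, hot}: 1 true — exactly one ✓
  (4) {power, door}: 0 true — none ✓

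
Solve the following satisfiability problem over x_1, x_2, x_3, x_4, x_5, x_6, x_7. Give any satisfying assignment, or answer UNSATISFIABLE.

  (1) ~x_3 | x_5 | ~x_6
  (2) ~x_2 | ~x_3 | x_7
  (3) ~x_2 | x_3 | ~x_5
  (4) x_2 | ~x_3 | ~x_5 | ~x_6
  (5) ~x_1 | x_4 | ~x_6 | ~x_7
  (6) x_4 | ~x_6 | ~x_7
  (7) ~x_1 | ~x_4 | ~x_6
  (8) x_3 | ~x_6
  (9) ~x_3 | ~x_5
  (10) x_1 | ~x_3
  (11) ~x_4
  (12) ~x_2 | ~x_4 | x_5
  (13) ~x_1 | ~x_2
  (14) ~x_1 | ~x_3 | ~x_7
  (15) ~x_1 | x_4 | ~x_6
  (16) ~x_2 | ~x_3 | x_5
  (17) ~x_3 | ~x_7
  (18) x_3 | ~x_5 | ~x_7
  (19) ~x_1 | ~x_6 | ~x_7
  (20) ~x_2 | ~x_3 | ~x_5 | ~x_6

x_1: True; x_2: False; x_3: False; x_4: False; x_5: False; x_6: False; x_7: False

Unit clause (~x_4) forces x_4 = False.
Set x_1 = True.
  then (~x_1 | ~x_2) forces x_2 = False.
  then (~x_1 | x_4 | ~x_6) forces x_6 = False.
Set x_3 = False.
Set x_5 = False.
Set x_7 = False.
All clauses satisfied.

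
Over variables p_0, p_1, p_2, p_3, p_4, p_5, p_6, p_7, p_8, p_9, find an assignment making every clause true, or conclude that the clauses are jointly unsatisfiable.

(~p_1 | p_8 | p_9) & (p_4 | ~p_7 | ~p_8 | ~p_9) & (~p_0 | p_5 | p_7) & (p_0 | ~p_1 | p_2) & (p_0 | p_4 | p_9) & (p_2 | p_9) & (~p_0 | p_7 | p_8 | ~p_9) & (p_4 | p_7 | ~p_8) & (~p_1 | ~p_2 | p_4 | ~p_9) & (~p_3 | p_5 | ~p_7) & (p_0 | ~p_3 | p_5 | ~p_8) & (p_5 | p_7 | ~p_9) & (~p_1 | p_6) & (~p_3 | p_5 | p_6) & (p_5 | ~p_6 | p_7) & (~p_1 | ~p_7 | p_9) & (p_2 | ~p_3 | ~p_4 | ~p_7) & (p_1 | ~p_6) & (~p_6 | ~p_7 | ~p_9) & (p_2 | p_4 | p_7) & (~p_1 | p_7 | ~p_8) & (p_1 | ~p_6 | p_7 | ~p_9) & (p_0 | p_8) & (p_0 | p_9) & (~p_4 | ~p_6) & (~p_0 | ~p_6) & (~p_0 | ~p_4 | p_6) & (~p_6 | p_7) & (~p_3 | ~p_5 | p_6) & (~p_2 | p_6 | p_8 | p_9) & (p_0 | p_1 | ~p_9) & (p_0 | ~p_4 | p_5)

Set p_0 = True.
  then (~p_0 | ~p_6) forces p_6 = False.
  then (~p_0 | ~p_4 | p_6) forces p_4 = False.
  then (~p_1 | p_6) forces p_1 = False.
Set p_2 = True.
Set p_3 = False.
Set p_5 = False.
  then (~p_0 | p_5 | p_7) forces p_7 = True.
Set p_8 = True.
  then (p_4 | ~p_7 | ~p_8 | ~p_9) forces p_9 = False.
All clauses satisfied.

p_0: True, p_1: False, p_2: True, p_3: False, p_4: False, p_5: False, p_6: False, p_7: True, p_8: True, p_9: False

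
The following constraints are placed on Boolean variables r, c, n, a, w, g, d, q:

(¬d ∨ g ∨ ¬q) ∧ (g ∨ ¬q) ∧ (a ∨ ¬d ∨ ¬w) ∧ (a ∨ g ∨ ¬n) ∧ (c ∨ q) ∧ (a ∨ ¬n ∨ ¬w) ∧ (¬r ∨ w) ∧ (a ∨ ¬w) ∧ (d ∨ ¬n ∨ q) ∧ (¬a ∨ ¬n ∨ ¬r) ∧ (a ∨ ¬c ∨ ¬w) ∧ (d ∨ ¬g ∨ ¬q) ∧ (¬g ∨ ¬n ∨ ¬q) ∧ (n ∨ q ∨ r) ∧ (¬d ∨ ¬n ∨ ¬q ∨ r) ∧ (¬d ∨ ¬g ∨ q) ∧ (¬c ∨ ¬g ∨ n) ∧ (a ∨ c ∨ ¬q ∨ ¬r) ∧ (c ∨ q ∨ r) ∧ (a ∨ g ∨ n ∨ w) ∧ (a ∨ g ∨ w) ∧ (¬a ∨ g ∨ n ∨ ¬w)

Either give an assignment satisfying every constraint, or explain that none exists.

r=F, c=F, n=F, a=T, w=T, g=T, d=T, q=T

Set r = False.
Set c = False.
  then (c ∨ q) forces q = True.
  then (g ∨ ¬q) forces g = True.
  then (d ∨ ¬g ∨ ¬q) forces d = True.
  then (¬g ∨ ¬n ∨ ¬q) forces n = False.
Set a = True.
Set w = True.
All clauses satisfied.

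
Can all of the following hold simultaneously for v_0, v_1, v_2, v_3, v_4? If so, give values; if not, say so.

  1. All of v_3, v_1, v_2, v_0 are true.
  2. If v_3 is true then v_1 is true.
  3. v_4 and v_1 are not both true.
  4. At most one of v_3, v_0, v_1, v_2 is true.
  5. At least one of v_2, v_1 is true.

Unsatisfiable

Case v_0 = True:
  (1) forces v_3 = True.
  Constraint (4) is violated (v_3=T, v_0=T) — contradiction.
Case v_0 = False:
  Constraint (1) is violated (v_0=F) — contradiction.
Both cases fail — unsatisfiable.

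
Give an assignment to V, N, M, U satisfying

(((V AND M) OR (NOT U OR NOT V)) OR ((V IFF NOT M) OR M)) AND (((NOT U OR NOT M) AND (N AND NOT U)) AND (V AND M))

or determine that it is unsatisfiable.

V = True, N = True, M = True, U = False

  ((V AND M) OR (NOT U OR NOT V)) OR ((V IFF NOT M) OR M) = True
    (V AND M) OR (NOT U OR NOT V) = True
      V AND M = True
      NOT U OR NOT V = True
        NOT U = True
        NOT V = False
    (V IFF NOT M) OR M = True
      V IFF NOT M = False
        NOT M = False
  ((NOT U OR NOT M) AND (N AND NOT U)) AND (V AND M) = True
    (NOT U OR NOT M) AND (N AND NOT U) = True
      NOT U OR NOT M = True
        NOT U = True
        NOT M = False
      N AND NOT U = True
        NOT U = True
    V AND M = True
Both conjuncts True, so the formula holds.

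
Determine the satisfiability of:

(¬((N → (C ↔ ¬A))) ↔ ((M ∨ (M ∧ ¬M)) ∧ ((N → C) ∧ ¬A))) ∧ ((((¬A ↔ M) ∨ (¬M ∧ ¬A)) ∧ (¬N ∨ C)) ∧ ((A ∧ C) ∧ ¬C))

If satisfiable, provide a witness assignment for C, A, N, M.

Unsatisfiable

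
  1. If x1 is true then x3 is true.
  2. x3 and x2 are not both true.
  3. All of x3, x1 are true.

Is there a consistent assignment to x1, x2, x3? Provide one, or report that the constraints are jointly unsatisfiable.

x1 = True; x2 = False; x3 = True

  (1) x1=T ⇒ x3: T ✓
  (2) x3=T, x2=F — not both ✓
  (3) {x3, x1}: all 2 true ✓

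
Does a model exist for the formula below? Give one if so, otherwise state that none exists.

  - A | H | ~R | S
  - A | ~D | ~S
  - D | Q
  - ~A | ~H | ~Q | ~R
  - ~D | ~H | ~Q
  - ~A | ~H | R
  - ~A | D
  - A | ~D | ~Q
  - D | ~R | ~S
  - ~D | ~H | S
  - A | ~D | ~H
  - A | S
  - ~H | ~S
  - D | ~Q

Set Q = False.
  then (D | Q) forces D = True.
Set A = True.
Try H = True:
  (~A | ~H | R) forces R = True.
  (~D | ~H | S) forces S = True.
  clause (~H | ~S) is falsified — backtrack.
So H = False.
Set S = True.
Set R = True.
All clauses satisfied.

Q = False, A = True, D = True, H = False, S = True, R = True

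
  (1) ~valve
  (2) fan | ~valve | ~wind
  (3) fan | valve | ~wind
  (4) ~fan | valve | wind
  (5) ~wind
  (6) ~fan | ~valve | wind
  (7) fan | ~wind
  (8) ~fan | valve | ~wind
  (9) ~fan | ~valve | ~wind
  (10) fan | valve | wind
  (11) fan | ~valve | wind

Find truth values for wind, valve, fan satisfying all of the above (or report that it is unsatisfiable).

Unsatisfiable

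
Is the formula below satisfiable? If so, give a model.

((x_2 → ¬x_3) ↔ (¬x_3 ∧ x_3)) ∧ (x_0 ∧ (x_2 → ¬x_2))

Case x_2 = True: the conjunct x_2 → ¬x_2 becomes True → ¬True = False.
Case x_2 = False: the formula simplifies to (¬x_3 ∧ x_3) ∧ x_0.
  x_3 = True: the conjunct ¬x_3 is False.
  x_3 = False: the conjunct x_3 is False.
Both cases fail — unsatisfiable.

UNSATISFIABLE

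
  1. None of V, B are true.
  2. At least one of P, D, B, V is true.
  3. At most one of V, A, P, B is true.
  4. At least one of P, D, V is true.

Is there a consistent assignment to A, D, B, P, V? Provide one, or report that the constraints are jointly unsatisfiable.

A: False, D: True, B: False, P: False, V: False

  (1) {V, B}: 0 true — none ✓
  (2) {P, D, B, V}: 1 true — at least one ✓
  (3) {V, A, P, B}: 0 true — at most one ✓
  (4) {P, D, V}: 1 true — at least one ✓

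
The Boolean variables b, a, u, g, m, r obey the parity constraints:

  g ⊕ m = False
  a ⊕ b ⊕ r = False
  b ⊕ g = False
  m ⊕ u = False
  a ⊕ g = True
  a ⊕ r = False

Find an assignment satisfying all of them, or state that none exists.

b: False; a: True; u: False; g: False; m: False; r: True

g ⊕ m = F ⊕ F = False ✓
a ⊕ b ⊕ r = T ⊕ F ⊕ T = False ✓
b ⊕ g = F ⊕ F = False ✓
m ⊕ u = F ⊕ F = False ✓
a ⊕ g = T ⊕ F = True ✓
a ⊕ r = T ⊕ T = False ✓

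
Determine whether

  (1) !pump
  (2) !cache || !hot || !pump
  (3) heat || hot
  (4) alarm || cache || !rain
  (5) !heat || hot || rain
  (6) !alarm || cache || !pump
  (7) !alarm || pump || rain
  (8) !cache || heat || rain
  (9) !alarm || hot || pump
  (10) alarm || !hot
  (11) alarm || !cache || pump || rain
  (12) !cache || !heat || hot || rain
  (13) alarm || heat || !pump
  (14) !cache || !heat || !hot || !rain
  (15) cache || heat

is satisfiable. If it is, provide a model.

Unit clause (!pump) forces pump = False.
Set heat = True.
Set alarm = True.
  then (!alarm || pump || rain) forces rain = True.
  then (!alarm || hot || pump) forces hot = True.
  then (!cache || !heat || !hot || !rain) forces cache = False.
All clauses satisfied.

heat=T, alarm=T, cache=F, hot=T, rain=T, pump=F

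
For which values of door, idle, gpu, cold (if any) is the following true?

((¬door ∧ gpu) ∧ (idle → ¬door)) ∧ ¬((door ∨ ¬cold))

door = False; idle = True; gpu = True; cold = True

  (¬door ∧ gpu) ∧ (idle → ¬door) = True
    ¬door ∧ gpu = True
      ¬door = True
    idle → ¬door = True
      ¬door = True
  ¬((door ∨ ¬cold)) = True
    door ∨ ¬cold = False
      ¬cold = False
Both conjuncts True, so the formula holds.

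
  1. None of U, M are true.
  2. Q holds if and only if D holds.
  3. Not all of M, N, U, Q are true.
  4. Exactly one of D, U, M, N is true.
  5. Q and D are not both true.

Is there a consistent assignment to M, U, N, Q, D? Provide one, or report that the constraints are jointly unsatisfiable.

M = False, U = False, N = True, Q = False, D = False

  (1) {U, M}: 0 true — none ✓
  (2) Q=F, D=F — same ✓
  (3) {M, N, U, Q}: 1/4 true — not all ✓
  (4) {D, U, M, N}: 1 true — exactly one ✓
  (5) Q=F, D=F — not both ✓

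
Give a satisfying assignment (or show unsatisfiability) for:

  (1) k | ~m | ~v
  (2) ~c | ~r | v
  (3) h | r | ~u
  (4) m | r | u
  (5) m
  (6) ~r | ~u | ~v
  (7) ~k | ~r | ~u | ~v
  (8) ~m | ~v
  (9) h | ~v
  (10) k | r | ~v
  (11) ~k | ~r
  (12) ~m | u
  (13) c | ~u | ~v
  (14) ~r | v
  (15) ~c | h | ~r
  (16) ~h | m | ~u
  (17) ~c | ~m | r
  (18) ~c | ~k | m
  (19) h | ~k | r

Unit clause (m) forces m = True.
In (~m | ~v) only ~v is left, so v = False.
In (~m | u) only u is left, so u = True.
In (~r | v) only ~r is left, so r = False.
In (~c | ~m | r) only ~c is left, so c = False.
In (h | r | ~u) only h is left, so h = True.
Set k = True.
All clauses satisfied.

h = True; m = True; c = False; k = True; v = False; r = False; u = True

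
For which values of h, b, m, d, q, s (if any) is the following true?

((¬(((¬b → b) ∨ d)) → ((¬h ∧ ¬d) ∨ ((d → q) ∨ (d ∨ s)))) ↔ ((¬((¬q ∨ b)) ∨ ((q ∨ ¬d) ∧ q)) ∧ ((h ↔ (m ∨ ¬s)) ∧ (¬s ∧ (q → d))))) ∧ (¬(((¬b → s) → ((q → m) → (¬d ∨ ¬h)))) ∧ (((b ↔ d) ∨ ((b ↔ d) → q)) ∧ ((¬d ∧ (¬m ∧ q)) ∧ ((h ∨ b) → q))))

The formula is unsatisfiable.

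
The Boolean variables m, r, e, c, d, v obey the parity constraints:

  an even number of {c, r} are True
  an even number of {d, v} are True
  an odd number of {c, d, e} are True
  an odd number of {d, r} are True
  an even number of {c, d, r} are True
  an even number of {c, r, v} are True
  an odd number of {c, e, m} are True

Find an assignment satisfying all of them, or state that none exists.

m: False, r: True, e: False, c: True, d: False, v: False

{c, r}: 2 true → even ✓
{d, v}: 0 true → even ✓
{c, d, e}: 1 true → odd ✓
{d, r}: 1 true → odd ✓
{c, d, r}: 2 true → even ✓
{c, r, v}: 2 true → even ✓
{c, e, m}: 1 true → odd ✓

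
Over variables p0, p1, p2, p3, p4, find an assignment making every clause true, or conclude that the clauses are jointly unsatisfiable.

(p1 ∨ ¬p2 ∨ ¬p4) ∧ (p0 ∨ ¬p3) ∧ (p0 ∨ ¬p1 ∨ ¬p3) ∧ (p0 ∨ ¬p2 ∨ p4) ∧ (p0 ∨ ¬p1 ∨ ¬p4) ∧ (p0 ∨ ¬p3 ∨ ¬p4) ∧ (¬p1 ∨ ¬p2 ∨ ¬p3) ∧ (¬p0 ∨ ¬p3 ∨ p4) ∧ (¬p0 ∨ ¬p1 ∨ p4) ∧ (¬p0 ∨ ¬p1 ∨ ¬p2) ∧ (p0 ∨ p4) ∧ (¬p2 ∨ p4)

p0 = True, p1 = False, p2 = False, p3 = False, p4 = True

Set p0 = True.
Set p1 = False.
Set p2 = False.
Set p3 = False.
Set p4 = True.
All clauses satisfied.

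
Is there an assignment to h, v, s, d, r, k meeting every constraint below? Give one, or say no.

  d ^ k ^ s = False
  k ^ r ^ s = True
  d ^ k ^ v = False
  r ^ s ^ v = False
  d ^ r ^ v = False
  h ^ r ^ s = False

h = True; v = True; s = True; d = True; r = False; k = False

d ^ k ^ s = T ^ F ^ T = False ✓
k ^ r ^ s = F ^ F ^ T = True ✓
d ^ k ^ v = T ^ F ^ T = False ✓
r ^ s ^ v = F ^ T ^ T = False ✓
d ^ r ^ v = T ^ F ^ T = False ✓
h ^ r ^ s = T ^ F ^ T = False ✓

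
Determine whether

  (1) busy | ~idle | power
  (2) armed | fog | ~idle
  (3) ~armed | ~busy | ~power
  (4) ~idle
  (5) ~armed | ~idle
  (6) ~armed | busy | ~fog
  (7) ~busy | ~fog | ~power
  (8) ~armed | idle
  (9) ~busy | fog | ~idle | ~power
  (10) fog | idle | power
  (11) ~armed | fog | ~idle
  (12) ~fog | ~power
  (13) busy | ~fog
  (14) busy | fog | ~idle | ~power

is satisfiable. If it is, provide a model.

Unit clause (~idle) forces idle = False.
In (~armed | idle) only ~armed is left, so armed = False.
Set busy = False.
  then (busy | ~fog) forces fog = False.
  then (fog | idle | power) forces power = True.
All clauses satisfied.

busy=F, fog=F, power=T, armed=F, idle=F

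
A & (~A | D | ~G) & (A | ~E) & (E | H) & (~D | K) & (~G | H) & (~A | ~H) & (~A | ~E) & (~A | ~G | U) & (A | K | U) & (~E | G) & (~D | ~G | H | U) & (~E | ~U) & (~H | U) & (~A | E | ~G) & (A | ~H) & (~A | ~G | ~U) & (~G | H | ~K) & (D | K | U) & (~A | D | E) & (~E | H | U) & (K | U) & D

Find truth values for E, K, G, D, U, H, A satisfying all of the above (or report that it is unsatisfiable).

Case A = True:
  (~A | ~H) forces H = False.
  (E | H) forces E = True.
  Clause (~A | ~E) is falsified — contradiction.
Case A = False:
  Clause (A) is falsified — contradiction.
Both cases fail, so the formula is unsatisfiable.

Unsatisfiable — no assignment works.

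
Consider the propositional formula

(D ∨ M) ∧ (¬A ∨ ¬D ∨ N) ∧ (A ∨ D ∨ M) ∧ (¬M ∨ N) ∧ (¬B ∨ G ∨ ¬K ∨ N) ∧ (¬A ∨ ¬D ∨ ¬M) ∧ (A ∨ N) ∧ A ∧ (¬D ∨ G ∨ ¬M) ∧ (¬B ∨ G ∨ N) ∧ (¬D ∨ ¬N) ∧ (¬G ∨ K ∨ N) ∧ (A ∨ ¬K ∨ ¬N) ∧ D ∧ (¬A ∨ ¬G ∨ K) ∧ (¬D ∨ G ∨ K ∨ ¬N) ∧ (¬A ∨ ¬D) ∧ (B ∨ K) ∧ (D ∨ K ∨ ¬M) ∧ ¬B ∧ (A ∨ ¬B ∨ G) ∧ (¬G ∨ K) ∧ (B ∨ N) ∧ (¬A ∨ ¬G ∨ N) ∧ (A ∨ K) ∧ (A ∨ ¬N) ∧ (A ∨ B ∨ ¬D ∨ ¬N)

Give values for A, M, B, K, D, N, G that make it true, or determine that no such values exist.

UNSATISFIABLE

Case A = True:
  (D) forces D = True.
  Clause (¬A ∨ ¬D) is falsified — contradiction.
Case A = False:
  Clause (A) is falsified — contradiction.
Both cases fail, so the formula is unsatisfiable.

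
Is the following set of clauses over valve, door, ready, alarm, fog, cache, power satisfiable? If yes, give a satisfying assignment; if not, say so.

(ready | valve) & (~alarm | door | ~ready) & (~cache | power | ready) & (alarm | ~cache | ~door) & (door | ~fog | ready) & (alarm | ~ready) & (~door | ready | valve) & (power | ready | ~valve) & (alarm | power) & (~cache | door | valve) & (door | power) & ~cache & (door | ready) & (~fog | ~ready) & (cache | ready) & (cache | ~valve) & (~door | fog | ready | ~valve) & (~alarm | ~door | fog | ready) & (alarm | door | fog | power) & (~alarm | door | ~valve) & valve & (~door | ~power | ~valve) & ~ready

The formula is unsatisfiable.

Case valve = True:
  (~cache) forces cache = False.
  Clause (cache | ~valve) is falsified — contradiction.
Case valve = False:
  Clause (valve) is falsified — contradiction.
Both cases fail, so the formula is unsatisfiable.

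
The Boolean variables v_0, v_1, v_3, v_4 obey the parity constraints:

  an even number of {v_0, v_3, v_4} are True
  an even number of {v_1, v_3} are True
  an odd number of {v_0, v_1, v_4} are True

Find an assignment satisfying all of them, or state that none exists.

UNSATISFIABLE

Adding constraints 1, 2, 3 mod 2: every variable appears an even number of times on the left, so the left side is 0.
But the right sides sum to 1 (mod 2). 0 ≠ 1 — the system is inconsistent.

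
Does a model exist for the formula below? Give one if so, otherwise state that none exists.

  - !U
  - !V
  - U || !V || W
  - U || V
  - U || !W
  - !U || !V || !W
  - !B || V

Case U = True:
  Clause (!U) is falsified — contradiction.
Case U = False:
  (!V) forces V = False.
  Clause (U || V) is falsified — contradiction.
Both cases fail, so the formula is unsatisfiable.

The formula is unsatisfiable.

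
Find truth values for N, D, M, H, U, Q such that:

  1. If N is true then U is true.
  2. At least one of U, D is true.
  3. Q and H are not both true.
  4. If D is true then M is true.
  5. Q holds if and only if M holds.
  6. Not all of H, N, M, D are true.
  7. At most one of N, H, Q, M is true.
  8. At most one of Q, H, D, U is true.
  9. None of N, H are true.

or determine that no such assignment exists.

N = False; D = False; M = False; H = False; U = True; Q = False

  (1) N=F ⇒ U: vacuous ✓
  (2) {U, D}: 1 true — at least one ✓
  (3) Q=F, H=F — not both ✓
  (4) D=F ⇒ M: vacuous ✓
  (5) Q=F, M=F — same ✓
  (6) {H, N, M, D}: 0/4 true — not all ✓
  (7) {N, H, Q, M}: 0 true — at most one ✓
  (8) {Q, H, D, U}: 1 true — at most one ✓
  (9) {N, H}: 0 true — none ✓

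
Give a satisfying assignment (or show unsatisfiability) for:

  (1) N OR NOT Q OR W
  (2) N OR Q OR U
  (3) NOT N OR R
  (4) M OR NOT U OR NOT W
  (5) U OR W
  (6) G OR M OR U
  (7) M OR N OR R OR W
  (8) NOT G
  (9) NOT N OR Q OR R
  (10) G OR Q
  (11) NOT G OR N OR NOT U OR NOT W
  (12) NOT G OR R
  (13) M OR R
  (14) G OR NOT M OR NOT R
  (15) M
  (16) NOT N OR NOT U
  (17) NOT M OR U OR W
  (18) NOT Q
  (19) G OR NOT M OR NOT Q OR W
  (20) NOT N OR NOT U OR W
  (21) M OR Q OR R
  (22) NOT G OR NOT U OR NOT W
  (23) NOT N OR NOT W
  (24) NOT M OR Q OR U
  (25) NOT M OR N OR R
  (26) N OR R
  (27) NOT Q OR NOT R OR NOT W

Case Q = True:
  Clause (NOT Q) is falsified — contradiction.
Case Q = False:
  (NOT G) forces G = False.
  Clause (G OR Q) is falsified — contradiction.
Both cases fail, so the formula is unsatisfiable.

Unsatisfiable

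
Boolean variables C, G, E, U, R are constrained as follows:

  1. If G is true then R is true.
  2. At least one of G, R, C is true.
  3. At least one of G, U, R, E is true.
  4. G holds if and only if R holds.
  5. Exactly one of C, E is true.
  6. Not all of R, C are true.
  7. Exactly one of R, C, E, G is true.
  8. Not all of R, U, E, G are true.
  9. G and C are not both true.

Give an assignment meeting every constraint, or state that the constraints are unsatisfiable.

C = True; G = False; E = False; U = True; R = False

  (1) G=F ⇒ R: vacuous ✓
  (2) {G, R, C}: 1 true — at least one ✓
  (3) {G, U, R, E}: 1 true — at least one ✓
  (4) G=F, R=F — same ✓
  (5) {C, E}: 1 true — exactly one ✓
  (6) {R, C}: 1/2 true — not all ✓
  (7) {R, C, E, G}: 1 true — exactly one ✓
  (8) {R, U, E, G}: 1/4 true — not all ✓
  (9) G=F, C=T — not both ✓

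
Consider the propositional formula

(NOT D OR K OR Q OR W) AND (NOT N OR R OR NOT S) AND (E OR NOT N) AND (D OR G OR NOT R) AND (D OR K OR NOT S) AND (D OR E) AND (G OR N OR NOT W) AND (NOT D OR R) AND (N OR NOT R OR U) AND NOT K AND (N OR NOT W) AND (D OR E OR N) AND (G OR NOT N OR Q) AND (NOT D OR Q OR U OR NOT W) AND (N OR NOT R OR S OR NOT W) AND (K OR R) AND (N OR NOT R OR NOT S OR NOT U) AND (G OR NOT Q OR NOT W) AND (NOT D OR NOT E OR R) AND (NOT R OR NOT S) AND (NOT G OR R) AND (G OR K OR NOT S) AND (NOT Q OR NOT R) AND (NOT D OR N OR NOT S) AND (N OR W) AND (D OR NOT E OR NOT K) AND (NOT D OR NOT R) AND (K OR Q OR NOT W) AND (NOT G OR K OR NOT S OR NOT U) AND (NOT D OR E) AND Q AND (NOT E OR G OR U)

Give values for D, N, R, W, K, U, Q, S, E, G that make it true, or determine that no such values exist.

UNSATISFIABLE

Case Q = True:
  (NOT K) forces K = False.
  (K OR R) forces R = True.
  Clause (NOT Q OR NOT R) is falsified — contradiction.
Case Q = False:
  Clause (Q) is falsified — contradiction.
Both cases fail, so the formula is unsatisfiable.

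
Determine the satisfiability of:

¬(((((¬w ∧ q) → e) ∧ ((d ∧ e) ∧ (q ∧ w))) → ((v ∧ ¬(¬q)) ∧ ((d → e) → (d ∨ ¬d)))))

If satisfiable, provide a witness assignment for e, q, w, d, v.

e: True, q: True, w: True, d: True, v: False

  ¬(((((¬w ∧ q) → e) ∧ ((d ∧ e) ∧ (q ∧ w))) → ((v ∧ ¬(¬q)) ∧ ((d → e) → (d ∨ ¬d))))) = True
    (((¬w ∧ q) → e) ∧ ((d ∧ e) ∧ (q ∧ w))) → ((v ∧ ¬(¬q)) ∧ ((d → e) → (d ∨ ¬d))) = False
      ((¬w ∧ q) → e) ∧ ((d ∧ e) ∧ (q ∧ w)) = True
        (¬w ∧ q) → e = True
          ¬w ∧ q = False
            ¬w = False
        (d ∧ e) ∧ (q ∧ w) = True
          d ∧ e = True
          q ∧ w = True
      (v ∧ ¬(¬q)) ∧ ((d → e) → (d ∨ ¬d)) = False
        v ∧ ¬(¬q) = False
          ¬(¬q) = True
            ¬q = False
        (d → e) → (d ∨ ¬d) = True
          d → e = True
          d ∨ ¬d = True
            ¬d = False
The formula evaluates to True.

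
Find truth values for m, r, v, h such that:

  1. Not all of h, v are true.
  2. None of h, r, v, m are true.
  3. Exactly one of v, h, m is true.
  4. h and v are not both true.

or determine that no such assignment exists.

Case m = True:
  Constraint (2) is violated (m=T) — contradiction.
Case m = False:
  (2) forces h = False.
  (2) forces r = False.
  (2) forces v = False.
  Constraint (3) is violated (v=F, h=F, m=F) — contradiction.
Both cases fail — unsatisfiable.

No satisfying assignment exists.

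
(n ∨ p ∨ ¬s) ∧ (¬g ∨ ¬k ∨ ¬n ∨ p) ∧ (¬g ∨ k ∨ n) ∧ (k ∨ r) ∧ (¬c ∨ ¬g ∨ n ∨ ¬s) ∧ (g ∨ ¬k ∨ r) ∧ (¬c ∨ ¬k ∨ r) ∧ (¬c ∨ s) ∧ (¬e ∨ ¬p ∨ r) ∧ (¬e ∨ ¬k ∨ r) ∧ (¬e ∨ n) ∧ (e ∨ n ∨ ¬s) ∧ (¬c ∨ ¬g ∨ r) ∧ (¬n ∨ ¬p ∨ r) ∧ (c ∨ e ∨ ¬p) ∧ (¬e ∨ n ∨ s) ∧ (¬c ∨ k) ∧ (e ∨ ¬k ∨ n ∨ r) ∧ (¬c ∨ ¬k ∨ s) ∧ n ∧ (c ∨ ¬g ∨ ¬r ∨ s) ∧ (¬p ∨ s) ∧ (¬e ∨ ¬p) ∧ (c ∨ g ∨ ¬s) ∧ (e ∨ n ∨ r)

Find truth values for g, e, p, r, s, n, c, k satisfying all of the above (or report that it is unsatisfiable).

Unit clause (n) forces n = True.
Set g = False.
Set e = False.
Set p = False.
Set r = True.
Set s = False.
  then (¬c ∨ s) forces c = False.
Set k = False.
All clauses satisfied.

g=F, e=F, p=F, r=T, s=F, n=T, c=F, k=F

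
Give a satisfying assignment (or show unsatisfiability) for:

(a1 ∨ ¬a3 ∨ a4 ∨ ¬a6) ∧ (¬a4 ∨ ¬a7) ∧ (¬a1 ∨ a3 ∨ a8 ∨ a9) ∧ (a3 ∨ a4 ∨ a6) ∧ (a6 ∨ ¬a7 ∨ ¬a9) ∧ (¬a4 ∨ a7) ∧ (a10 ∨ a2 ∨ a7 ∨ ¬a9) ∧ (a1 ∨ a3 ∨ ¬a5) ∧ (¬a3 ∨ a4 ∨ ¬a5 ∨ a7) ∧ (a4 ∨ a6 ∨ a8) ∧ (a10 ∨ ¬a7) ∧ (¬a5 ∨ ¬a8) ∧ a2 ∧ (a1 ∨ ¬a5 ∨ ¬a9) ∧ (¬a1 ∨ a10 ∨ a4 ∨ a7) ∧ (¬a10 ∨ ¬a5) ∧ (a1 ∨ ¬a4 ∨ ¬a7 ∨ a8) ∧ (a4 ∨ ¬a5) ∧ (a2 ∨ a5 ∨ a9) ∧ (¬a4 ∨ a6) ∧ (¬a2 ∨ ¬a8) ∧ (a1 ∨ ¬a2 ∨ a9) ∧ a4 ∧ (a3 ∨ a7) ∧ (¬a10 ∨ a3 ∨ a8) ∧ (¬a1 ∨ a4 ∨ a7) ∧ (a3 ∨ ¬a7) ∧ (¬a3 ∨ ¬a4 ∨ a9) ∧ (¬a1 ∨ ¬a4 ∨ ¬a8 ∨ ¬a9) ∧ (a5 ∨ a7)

Unsatisfiable

Case a4 = True:
  (¬a4 ∨ ¬a7) forces a7 = False.
  Clause (¬a4 ∨ a7) is falsified — contradiction.
Case a4 = False:
  Clause (a4) is falsified — contradiction.
Both cases fail, so the formula is unsatisfiable.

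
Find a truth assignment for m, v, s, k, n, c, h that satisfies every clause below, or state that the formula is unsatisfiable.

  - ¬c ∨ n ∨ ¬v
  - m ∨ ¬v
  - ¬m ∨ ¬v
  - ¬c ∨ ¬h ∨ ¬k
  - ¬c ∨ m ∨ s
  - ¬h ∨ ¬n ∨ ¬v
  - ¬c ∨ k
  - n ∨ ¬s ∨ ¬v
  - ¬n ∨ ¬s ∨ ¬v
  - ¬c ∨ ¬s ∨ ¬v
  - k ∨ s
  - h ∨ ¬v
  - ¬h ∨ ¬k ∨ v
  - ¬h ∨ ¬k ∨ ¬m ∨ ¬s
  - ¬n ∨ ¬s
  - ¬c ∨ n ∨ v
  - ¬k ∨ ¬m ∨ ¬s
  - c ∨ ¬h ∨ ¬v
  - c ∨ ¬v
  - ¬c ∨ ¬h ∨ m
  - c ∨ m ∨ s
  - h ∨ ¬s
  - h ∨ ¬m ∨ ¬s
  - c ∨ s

Set m = False.
  then (m ∨ ¬v) forces v = False.
Try s = False:
  (¬c ∨ m ∨ s) forces c = False.
  clause (c ∨ m ∨ s) is falsified — backtrack.
So s = True.
  then (¬n ∨ ¬s) forces n = False.
  then (¬c ∨ n ∨ v) forces c = False.
  then (h ∨ ¬s) forces h = True.
  then (¬h ∨ ¬k ∨ v) forces k = False.
All clauses satisfied.

m=F; v=F; s=T; k=F; n=F; c=F; h=T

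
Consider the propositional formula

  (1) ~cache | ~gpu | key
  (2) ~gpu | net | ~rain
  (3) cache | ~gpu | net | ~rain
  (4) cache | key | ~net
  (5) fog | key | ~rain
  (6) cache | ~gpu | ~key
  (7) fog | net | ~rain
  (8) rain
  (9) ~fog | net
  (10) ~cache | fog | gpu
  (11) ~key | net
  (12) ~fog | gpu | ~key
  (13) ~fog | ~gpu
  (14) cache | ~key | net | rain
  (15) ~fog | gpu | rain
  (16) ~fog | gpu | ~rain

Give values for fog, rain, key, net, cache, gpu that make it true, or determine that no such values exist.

Unit clause (rain) forces rain = True.
Try fog = True:
  (~fog | net) forces net = True.
  (~fog | ~gpu) forces gpu = False.
  clause (~fog | gpu | ~rain) is falsified — backtrack.
So fog = False.
  then (fog | key | ~rain) forces key = True.
  then (fog | net | ~rain) forces net = True.
Set cache = True.
  then (~cache | fog | gpu) forces gpu = True.
All clauses satisfied.

fog: False; rain: True; key: True; net: True; cache: True; gpu: True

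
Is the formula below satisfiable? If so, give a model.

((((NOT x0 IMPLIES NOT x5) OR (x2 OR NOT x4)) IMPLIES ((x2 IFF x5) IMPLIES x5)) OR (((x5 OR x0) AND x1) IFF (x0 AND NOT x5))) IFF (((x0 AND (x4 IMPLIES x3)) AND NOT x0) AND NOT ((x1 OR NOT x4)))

x0: True; x1: False; x2: False; x3: False; x4: True; x5: False

  ((((NOT x0 IMPLIES NOT x5) OR (x2 OR NOT x4)) IMPLIES ((x2 IFF x5) IMPLIES x5)) OR (((x5 OR x0) AND x1) IFF (x0 AND NOT x5))) IFF (((x0 AND (x4 IMPLIES x3)) AND NOT x0) AND NOT ((x1 OR NOT x4))) = True
    (((NOT x0 IMPLIES NOT x5) OR (x2 OR NOT x4)) IMPLIES ((x2 IFF x5) IMPLIES x5)) OR (((x5 OR x0) AND x1) IFF (x0 AND NOT x5)) = False
      ((NOT x0 IMPLIES NOT x5) OR (x2 OR NOT x4)) IMPLIES ((x2 IFF x5) IMPLIES x5) = False
        (NOT x0 IMPLIES NOT x5) OR (x2 OR NOT x4) = True
          NOT x0 IMPLIES NOT x5 = True
            NOT x0 = False
            NOT x5 = True
          x2 OR NOT x4 = False
            NOT x4 = False
        (x2 IFF x5) IMPLIES x5 = False
          x2 IFF x5 = True
      ((x5 OR x0) AND x1) IFF (x0 AND NOT x5) = False
        (x5 OR x0) AND x1 = False
          x5 OR x0 = True
        x0 AND NOT x5 = True
          NOT x5 = True
    ((x0 AND (x4 IMPLIES x3)) AND NOT x0) AND NOT ((x1 OR NOT x4)) = False
      (x0 AND (x4 IMPLIES x3)) AND NOT x0 = False
        x0 AND (x4 IMPLIES x3) = False
          x4 IMPLIES x3 = False
        NOT x0 = False
      NOT ((x1 OR NOT x4)) = True
        x1 OR NOT x4 = False
          NOT x4 = False
The formula evaluates to True.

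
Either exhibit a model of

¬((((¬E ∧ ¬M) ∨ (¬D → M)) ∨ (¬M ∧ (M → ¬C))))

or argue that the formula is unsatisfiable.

Unsatisfiable — no assignment works.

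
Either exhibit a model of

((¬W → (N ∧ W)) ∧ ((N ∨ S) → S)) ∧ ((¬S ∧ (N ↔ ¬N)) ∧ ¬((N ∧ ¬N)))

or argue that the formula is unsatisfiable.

The formula is unsatisfiable.

The conjunct N ↔ ¬N is unsatisfiable on its own:
  N=F: evaluates to False.
  N=T: evaluates to False.
So the whole conjunction is unsatisfiable.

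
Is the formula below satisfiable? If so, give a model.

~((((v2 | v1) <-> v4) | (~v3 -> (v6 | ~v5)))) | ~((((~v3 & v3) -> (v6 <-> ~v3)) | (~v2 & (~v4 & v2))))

v1 = True, v2 = True, v3 = False, v4 = False, v5 = True, v6 = False

  ~((((v2 | v1) <-> v4) | (~v3 -> (v6 | ~v5)))) | ~((((~v3 & v3) -> (v6 <-> ~v3)) | (~v2 & (~v4 & v2)))) = True
    ~((((v2 | v1) <-> v4) | (~v3 -> (v6 | ~v5)))) = True
      ((v2 | v1) <-> v4) | (~v3 -> (v6 | ~v5)) = False
        (v2 | v1) <-> v4 = False
          v2 | v1 = True
        ~v3 -> (v6 | ~v5) = False
          ~v3 = True
          v6 | ~v5 = False
            ~v5 = False
    ~((((~v3 & v3) -> (v6 <-> ~v3)) | (~v2 & (~v4 & v2)))) = False
      ((~v3 & v3) -> (v6 <-> ~v3)) | (~v2 & (~v4 & v2)) = True
        (~v3 & v3) -> (v6 <-> ~v3) = True
          ~v3 & v3 = False
            ~v3 = True
          v6 <-> ~v3 = False
            ~v3 = True
        ~v2 & (~v4 & v2) = False
          ~v2 = False
          ~v4 & v2 = True
            ~v4 = True
The formula evaluates to True.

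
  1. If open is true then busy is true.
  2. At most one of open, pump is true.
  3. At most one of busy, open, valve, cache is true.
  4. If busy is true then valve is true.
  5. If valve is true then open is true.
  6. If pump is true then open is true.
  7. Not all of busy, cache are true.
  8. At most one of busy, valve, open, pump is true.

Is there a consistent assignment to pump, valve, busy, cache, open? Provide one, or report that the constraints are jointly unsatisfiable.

pump: False; valve: False; busy: False; cache: False; open: False

  (1) open=F ⇒ busy: vacuous ✓
  (2) {open, pump}: 0 true — at most one ✓
  (3) {busy, open, valve, cache}: 0 true — at most one ✓
  (4) busy=F ⇒ valve: vacuous ✓
  (5) valve=F ⇒ open: vacuous ✓
  (6) pump=F ⇒ open: vacuous ✓
  (7) {busy, cache}: 0/2 true — not all ✓
  (8) {busy, valve, open, pump}: 0 true — at most one ✓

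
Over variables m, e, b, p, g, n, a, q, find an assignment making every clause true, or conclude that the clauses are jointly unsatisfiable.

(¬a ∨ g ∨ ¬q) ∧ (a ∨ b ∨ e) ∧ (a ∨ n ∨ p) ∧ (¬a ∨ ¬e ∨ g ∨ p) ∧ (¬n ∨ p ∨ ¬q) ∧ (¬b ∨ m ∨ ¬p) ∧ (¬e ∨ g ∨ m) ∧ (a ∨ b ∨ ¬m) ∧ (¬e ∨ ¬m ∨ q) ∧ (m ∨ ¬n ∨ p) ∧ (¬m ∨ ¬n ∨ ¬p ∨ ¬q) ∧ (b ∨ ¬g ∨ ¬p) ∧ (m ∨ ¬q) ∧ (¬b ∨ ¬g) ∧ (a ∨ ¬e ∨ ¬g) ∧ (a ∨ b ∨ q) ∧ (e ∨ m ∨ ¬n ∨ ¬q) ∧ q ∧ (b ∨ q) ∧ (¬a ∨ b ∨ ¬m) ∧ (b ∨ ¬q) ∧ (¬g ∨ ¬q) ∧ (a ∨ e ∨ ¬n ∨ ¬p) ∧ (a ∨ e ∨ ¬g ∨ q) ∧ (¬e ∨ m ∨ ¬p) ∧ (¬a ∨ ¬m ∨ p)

m = True; e = True; b = True; p = True; g = False; n = False; a = False; q = True

Unit clause (q) forces q = True.
In (b ∨ ¬q) only b is left, so b = True.
In (¬g ∨ ¬q) only ¬g is left, so g = False.
In (¬a ∨ g ∨ ¬q) only ¬a is left, so a = False.
In (m ∨ ¬q) only m is left, so m = True.
Set e = True.
Try p = False:
  (a ∨ n ∨ p) forces n = True.
  clause (¬n ∨ p ∨ ¬q) is falsified — backtrack.
So p = True.
  then (¬m ∨ ¬n ∨ ¬p ∨ ¬q) forces n = False.
All clauses satisfied.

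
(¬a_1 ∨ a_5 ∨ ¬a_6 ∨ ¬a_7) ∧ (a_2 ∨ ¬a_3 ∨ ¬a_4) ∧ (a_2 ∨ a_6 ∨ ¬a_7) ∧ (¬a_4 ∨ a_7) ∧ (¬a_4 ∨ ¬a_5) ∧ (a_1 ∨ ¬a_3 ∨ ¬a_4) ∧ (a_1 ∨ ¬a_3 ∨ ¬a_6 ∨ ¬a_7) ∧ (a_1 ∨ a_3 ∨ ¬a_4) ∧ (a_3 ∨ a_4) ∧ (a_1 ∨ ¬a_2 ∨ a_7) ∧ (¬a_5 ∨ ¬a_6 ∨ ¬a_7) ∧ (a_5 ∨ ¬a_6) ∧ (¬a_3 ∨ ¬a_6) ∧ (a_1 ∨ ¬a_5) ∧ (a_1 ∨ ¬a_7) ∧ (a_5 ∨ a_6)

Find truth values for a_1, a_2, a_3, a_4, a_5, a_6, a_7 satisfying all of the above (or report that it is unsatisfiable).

a_1=T; a_2=T; a_3=T; a_4=F; a_5=T; a_6=F; a_7=T

Try a_1 = False:
  (a_1 ∨ ¬a_5) forces a_5 = False.
  (a_5 ∨ ¬a_6) forces a_6 = False.
  clause (a_5 ∨ a_6) is falsified — backtrack.
So a_1 = True.
Set a_2 = True.
Set a_3 = True.
  then (¬a_3 ∨ ¬a_6) forces a_6 = False.
  then (a_5 ∨ a_6) forces a_5 = True.
  then (¬a_4 ∨ ¬a_5) forces a_4 = False.
Set a_7 = True.
All clauses satisfied.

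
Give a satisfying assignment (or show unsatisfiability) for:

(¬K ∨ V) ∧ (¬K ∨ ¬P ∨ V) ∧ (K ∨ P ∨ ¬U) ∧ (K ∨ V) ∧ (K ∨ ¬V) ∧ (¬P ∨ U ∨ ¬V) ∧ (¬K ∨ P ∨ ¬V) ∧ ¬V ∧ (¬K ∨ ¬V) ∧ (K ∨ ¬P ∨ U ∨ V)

Case V = True:
  Clause (¬V) is falsified — contradiction.
Case V = False:
  (¬K ∨ V) forces K = False.
  Clause (K ∨ V) is falsified — contradiction.
Both cases fail, so the formula is unsatisfiable.

Unsatisfiable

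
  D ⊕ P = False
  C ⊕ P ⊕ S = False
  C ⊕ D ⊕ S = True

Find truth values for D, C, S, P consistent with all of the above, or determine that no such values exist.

Unsatisfiable — no assignment works.

Adding constraints 1, 2, 3 mod 2: every variable appears an even number of times on the left, so the left side is 0.
But the right sides sum to 1 (mod 2). 0 ≠ 1 — the system is inconsistent.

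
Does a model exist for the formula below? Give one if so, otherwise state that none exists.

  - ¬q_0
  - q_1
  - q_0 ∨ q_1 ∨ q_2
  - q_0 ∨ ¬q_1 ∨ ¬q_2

Unit clause (¬q_0) forces q_0 = False.
Unit clause (q_1) forces q_1 = True.
In (q_0 ∨ ¬q_1 ∨ ¬q_2) only ¬q_2 is left, so q_2 = False.
All clauses satisfied.

q_0 = False, q_1 = True, q_2 = False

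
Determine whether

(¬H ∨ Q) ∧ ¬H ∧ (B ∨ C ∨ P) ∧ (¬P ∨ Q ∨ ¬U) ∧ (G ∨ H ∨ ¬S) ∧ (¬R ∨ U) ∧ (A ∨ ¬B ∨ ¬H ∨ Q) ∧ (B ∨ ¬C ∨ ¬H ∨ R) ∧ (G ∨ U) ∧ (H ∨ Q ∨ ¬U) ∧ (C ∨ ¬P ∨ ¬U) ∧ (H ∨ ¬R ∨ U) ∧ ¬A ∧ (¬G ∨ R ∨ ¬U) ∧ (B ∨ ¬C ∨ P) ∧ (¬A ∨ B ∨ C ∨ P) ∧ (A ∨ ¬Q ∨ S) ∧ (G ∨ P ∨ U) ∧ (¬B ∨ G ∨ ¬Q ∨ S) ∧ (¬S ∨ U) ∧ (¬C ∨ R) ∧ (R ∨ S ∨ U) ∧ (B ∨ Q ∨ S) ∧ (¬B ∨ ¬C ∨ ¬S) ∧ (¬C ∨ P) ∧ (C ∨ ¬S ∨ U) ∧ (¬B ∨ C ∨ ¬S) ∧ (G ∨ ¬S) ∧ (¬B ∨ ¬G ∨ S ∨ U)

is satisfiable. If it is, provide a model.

Q=T, A=F, H=F, S=T, C=T, B=F, U=T, R=T, G=T, P=T

Unit clause (¬H) forces H = False.
Unit clause (¬A) forces A = False.
Try Q = False:
  (H ∨ Q ∨ ¬U) forces U = False.
  (¬R ∨ U) forces R = False.
  (G ∨ U) forces G = True.
  (¬S ∨ U) forces S = False.
  clause (R ∨ S ∨ U) is falsified — backtrack.
So Q = True.
  then (A ∨ ¬Q ∨ S) forces S = True.
  then (¬S ∨ U) forces U = True.
  then (G ∨ ¬S) forces G = True.
  then (¬G ∨ R ∨ ¬U) forces R = True.
Try C = False:
  (C ∨ ¬P ∨ ¬U) forces P = False.
  (B ∨ C ∨ P) forces B = True.
  clause (¬B ∨ C ∨ ¬S) is falsified — backtrack.
So C = True.
  then (¬B ∨ ¬C ∨ ¬S) forces B = False.
  then (¬C ∨ P) forces P = True.
All clauses satisfied.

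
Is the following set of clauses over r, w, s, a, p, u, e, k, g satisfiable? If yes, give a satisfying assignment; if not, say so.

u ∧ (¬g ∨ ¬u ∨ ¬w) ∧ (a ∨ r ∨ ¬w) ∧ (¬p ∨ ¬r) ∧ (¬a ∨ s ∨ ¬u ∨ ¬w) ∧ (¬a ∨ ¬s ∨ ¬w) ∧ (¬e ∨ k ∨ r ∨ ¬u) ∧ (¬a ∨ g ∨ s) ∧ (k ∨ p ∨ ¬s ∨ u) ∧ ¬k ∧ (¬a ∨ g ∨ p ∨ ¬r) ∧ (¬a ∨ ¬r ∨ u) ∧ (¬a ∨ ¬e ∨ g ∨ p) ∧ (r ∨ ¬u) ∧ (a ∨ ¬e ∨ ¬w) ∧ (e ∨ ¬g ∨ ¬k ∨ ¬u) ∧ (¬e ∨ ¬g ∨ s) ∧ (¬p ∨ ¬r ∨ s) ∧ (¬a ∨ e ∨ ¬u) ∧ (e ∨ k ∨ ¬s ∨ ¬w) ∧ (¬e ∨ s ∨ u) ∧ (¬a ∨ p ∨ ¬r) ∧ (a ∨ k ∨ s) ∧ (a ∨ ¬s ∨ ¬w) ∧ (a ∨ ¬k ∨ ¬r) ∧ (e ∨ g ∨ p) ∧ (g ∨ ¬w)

Unit clause (u) forces u = True.
Unit clause (¬k) forces k = False.
In (r ∨ ¬u) only r is left, so r = True.
In (¬p ∨ ¬r) only ¬p is left, so p = False.
In (¬a ∨ p ∨ ¬r) only ¬a is left, so a = False.
In (a ∨ k ∨ s) only s is left, so s = True.
In (a ∨ ¬s ∨ ¬w) only ¬w is left, so w = False.
Set e = False.
  then (e ∨ g ∨ p) forces g = True.
All clauses satisfied.

r = True, w = False, s = True, a = False, p = False, u = True, e = False, k = False, g = True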